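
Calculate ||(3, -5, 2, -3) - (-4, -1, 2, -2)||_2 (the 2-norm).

(Σ|x_i - y_i|^2)^(1/2) = (|3 - (-4)|^2 + |-5 - (-1)|^2 + |2 - 2|^2 + |-3 - (-2)|^2)^(1/2)
= (7^2 + 4^2 + 0^2 + 1^2)^(1/2) = (49 + 16 + 0 + 1)^(1/2) = (66)^(1/2) ≈ 8.124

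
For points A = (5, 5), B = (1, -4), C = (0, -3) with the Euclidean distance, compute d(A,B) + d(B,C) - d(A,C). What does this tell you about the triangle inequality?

d(A,B) = √(4² + 9²) = √97 ≈ 9.8489, d(B,C) = √(1² + 1²) = √2 ≈ 1.4142, d(A,C) = √(5² + 8²) = √89 ≈ 9.434.
d(A,B) + d(B,C) - d(A,C) = 9.8489 + 1.4142 - 9.434 = 11.2631 - 9.434 = 1.8291 (to 4 decimal places). This is ≥ 0, so the triangle inequality holds for these points.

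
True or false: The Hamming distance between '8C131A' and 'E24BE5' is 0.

Differing positions: 1, 2, 3, 4, 5, 6. Hamming distance = 6, so the claim that d_H = 0 is false.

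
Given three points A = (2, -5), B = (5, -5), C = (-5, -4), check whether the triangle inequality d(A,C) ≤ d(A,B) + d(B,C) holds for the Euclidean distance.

d(A,B) = √(3² + 0²) = √9 = 3, d(B,C) = √(10² + 1²) = √101 ≈ 10.0499, d(A,C) = √(7² + 1²) = √50 ≈ 7.0711.
d(A,C) ≈ 7.0711 ≤ 3 + 10.0499 = 13.0499. Triangle inequality is satisfied.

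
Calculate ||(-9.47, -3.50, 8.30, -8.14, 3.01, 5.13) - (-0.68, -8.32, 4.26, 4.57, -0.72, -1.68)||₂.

√(Σ(x_i - y_i)²) = √((-9.47 - (-0.68))² + (-3.5 - (-8.32))² + (8.3 - 4.26)² + (-8.14 - 4.57)² + (3.01 - (-0.72))² + (5.13 - (-1.68))²)
= √((-8.79)² + 4.82² + 4.04² + (-12.71)² + 3.73² + 6.81²) = √(77.2641 + 23.2324 + 16.3216 + 161.5441 + 13.9129 + 46.3761) = √338.6512 ≈ 18.4025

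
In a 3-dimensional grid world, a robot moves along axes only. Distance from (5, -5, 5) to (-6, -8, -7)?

Σ|x_i - y_i| = |5 - (-6)| + |-5 - (-8)| + |5 - (-7)| = 11 + 3 + 12 = 26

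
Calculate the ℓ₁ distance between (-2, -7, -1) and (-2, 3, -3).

Σ|x_i - y_i| = |-2 - (-2)| + |-7 - 3| + |-1 - (-3)| = 0 + 10 + 2 = 12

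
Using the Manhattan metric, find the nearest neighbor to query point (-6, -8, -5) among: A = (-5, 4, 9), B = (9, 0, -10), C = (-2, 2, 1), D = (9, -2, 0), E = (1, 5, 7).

Distances: d(A) = 27, d(B) = 28, d(C) = 20, d(D) = 26, d(E) = 32. Nearest: C = (-2, 2, 1) with distance 20.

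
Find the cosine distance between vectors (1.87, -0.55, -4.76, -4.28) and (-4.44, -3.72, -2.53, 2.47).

With u = (1.87, -0.55, -4.76, -4.28), v = (-4.44, -3.72, -2.53, 2.47):
u·v = 1.87·(-4.44) + (-0.55)·(-3.72) + (-4.76)·(-2.53) + (-4.28)·2.47 = (-8.3028) + 2.046 + 12.0428 + (-10.5716) = -4.7856.
|u| = √(1.87² + (-0.55)² + (-4.76)² + (-4.28)²) = √(3.4969 + 0.3025 + 22.6576 + 18.3184) = √44.7754, |v| = √((-4.44)² + (-3.72)² + (-2.53)² + 2.47²) = √(19.7136 + 13.8384 + 6.4009 + 6.1009) = √46.0538.
cos θ = (u·v)/(|u||v|) = -4.7856/(√44.7754·√46.0538) ≈ -0.1054
Cosine distance = 1 - cos θ ≈ 1 - (-0.1054) = 1.1054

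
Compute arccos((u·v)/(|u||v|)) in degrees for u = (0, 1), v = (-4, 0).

With u = (0, 1), v = (-4, 0):
u·v = 0·(-4) + 1·0 = 0 + 0 = 0.
|u| = √(0² + 1²) = √1, |v| = √((-4)² + 0²) = √16, so |u||v| = √(1·16) = √16 = 4.
cos θ = (u·v)/(|u||v|) = 0/4 = 0 (the vectors are orthogonal)
θ = arccos(0) = 90°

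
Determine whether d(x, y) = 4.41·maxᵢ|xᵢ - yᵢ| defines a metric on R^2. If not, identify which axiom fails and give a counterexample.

Yes. The L∞ (Chebyshev) norm induces a metric on R^2, and multiplying a metric by a positive constant 4.41 > 0 preserves all four axioms: non-negativity (4.41·||x-y|| ≥ 0), identity (4.41·||x-y|| = 0 ⟺ ||x-y|| = 0 ⟺ x = y), symmetry (||x-y|| = ||y-x||), and the triangle inequality (4.41·||x-z|| ≤ 4.41·||x-y|| + 4.41·||y-z||). So d is a metric.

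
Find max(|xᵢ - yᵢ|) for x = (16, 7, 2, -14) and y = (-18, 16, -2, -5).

max(|x_i - y_i|) = max(|16 - (-18)|, |7 - 16|, |2 - (-2)|, |-14 - (-5)|) = max(34, 9, 4, 9) = 34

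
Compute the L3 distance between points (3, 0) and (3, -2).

(Σ|x_i - y_i|^3)^(1/3) = (|3 - 3|^3 + |0 - (-2)|^3)^(1/3)
= (0^3 + 2^3)^(1/3) = (0 + 8)^(1/3) = (8)^(1/3) = 2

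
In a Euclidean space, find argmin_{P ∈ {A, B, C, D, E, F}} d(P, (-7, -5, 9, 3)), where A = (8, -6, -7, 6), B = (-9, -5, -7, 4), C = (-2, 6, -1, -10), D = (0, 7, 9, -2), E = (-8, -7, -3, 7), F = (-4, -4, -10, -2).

Distances: d(A) ≈ 22.1585, d(B) ≈ 16.1555, d(C) ≈ 20.3715, d(D) ≈ 14.7648, d(E) ≈ 12.8452, d(F) ≈ 19.8997. Nearest: E = (-8, -7, -3, 7) with distance 12.8452.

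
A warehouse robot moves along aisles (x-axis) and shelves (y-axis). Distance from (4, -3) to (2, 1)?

Σ|x_i - y_i| = |4 - 2| + |-3 - 1| = 2 + 4 = 6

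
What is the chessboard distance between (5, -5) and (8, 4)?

max(|x_i - y_i|) = max(|5 - 8|, |-5 - 4|) = max(3, 9) = 9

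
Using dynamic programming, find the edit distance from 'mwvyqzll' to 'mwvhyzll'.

Let D[i][j] be the edit distance between the first i characters of 'mwvyqzll' and the first j characters of 'mwvhyzll', with D[i][0] = i, D[0][j] = j, and D[i][j] = D[i-1][j-1] if the characters match, else 1 + min(D[i-1][j], D[i][j-1], D[i-1][j-1]). Filling the table (rows: prefixes of 'mwvyqzll', columns: prefixes of 'mwvhyzll'):
     ε  m  w  v  h  y  z  l  l
  ε  0  1  2  3  4  5  6  7  8
  m  1  0  1  2  3  4  5  6  7
  w  2  1  0  1  2  3  4  5  6
  v  3  2  1  0  1  2  3  4  5
  y  4  3  2  1  1  1  2  3  4
  q  5  4  3  2  2  2  2  3  4
  z  6  5  4  3  3  3  2  3  4
  l  7  6  5  4  4  4  3  2  3
  l  8  7  6  5  5  5  4  3  2
The bottom-right entry gives D[8][8] = 2, so no sequence of fewer than 2 edits works. Backtracking through the table gives one optimal edit sequence (2 edits):
  mwvyqzll → mwvhqzll (sub y→h @4)
  mwvhqzll → mwvhyzll (sub q→y @5)
Edit distance = 2.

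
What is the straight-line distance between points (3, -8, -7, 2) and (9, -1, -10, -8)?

√(Σ(x_i - y_i)²) = √((3 - 9)² + (-8 - (-1))² + (-7 - (-10))² + (2 - (-8))²)
= √((-6)² + (-7)² + 3² + 10²) = √(36 + 49 + 9 + 100) = √194 ≈ 13.9284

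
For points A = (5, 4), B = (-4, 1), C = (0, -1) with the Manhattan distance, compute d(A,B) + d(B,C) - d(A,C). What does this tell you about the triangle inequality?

d(A,B) = 9 + 3 = 12, d(B,C) = 4 + 2 = 6, d(A,C) = 5 + 5 = 10.
d(A,B) + d(B,C) - d(A,C) = 12 + 6 - 10 = 18 - 10 = 8. This is ≥ 0, so the triangle inequality holds for these points.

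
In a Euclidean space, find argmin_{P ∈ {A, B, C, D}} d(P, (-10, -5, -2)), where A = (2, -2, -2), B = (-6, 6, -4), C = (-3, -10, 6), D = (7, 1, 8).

Distances: d(A) ≈ 12.3693, d(B) ≈ 11.8743, d(C) ≈ 11.7473, d(D) ≈ 20.6155. Nearest: C = (-3, -10, 6) with distance 11.7473.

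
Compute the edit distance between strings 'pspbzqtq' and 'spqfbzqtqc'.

Let D[i][j] be the edit distance between the first i characters of 'pspbzqtq' and the first j characters of 'spqfbzqtqc', with D[i][0] = i, D[0][j] = j, and D[i][j] = D[i-1][j-1] if the characters match, else 1 + min(D[i-1][j], D[i][j-1], D[i-1][j-1]). Filling the table (rows: prefixes of 'pspbzqtq', columns: prefixes of 'spqfbzqtqc'):
     ε  s  p  q  f  b  z  q  t  q  c
  ε  0  1  2  3  4  5  6  7  8  9 10
  p  1  1  1  2  3  4  5  6  7  8  9
  s  2  1  2  2  3  4  5  6  7  8  9
  p  3  2  1  2  3  4  5  6  7  8  9
  b  4  3  2  2  3  3  4  5  6  7  8
  z  5  4  3  3  3  4  3  4  5  6  7
  q  6  5  4  3  4  4  4  3  4  5  6
  t  7  6  5  4  4  5  5  4  3  4  5
  q  8  7  6  5  5  5  6  5  4  3  4
The bottom-right entry gives D[8][10] = 4, so no sequence of fewer than 4 edits works. Backtracking through the table gives one optimal edit sequence (4 edits):
  pspbzqtq → spspbzqtq (ins s @1)
  spspbzqtq → spqpbzqtq (sub s→q @3)
  spqpbzqtq → spqfbzqtq (sub p→f @4)
  spqfbzqtq → spqfbzqtqc (ins c @10)
Edit distance = 4.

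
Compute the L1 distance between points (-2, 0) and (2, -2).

Σ|x_i - y_i| = |-2 - 2| + |0 - (-2)| = 4 + 2 = 6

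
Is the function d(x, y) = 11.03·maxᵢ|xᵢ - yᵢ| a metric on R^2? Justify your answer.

Yes. The L∞ (Chebyshev) norm induces a metric on R^2, and multiplying a metric by a positive constant 11.03 > 0 preserves all four axioms: non-negativity (11.03·||x-y|| ≥ 0), identity (11.03·||x-y|| = 0 ⟺ ||x-y|| = 0 ⟺ x = y), symmetry (||x-y|| = ||y-x||), and the triangle inequality (11.03·||x-z|| ≤ 11.03·||x-y|| + 11.03·||y-z||). So d is a metric.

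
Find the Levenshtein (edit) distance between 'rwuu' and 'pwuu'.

Let D[i][j] be the edit distance between the first i characters of 'rwuu' and the first j characters of 'pwuu', with D[i][0] = i, D[0][j] = j, and D[i][j] = D[i-1][j-1] if the characters match, else 1 + min(D[i-1][j], D[i][j-1], D[i-1][j-1]). Filling the table (rows: prefixes of 'rwuu', columns: prefixes of 'pwuu'):
     ε  p  w  u  u
  ε  0  1  2  3  4
  r  1  1  2  3  4
  w  2  2  1  2  3
  u  3  3  2  1  2
  u  4  4  3  2  1
The bottom-right entry gives D[4][4] = 1, so no sequence of fewer than 1 edit works. Backtracking through the table gives one optimal edit sequence (1 edit):
  rwuu → pwuu (sub r→p @1)
Edit distance = 1.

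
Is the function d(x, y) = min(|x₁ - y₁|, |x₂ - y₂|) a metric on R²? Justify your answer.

No. d fails identity of indiscernibles: take x = (-4, 0) and y = (-4, 8). Then d(x,y) = min(|-4 - (-4)|, |0 - 8|) = min(0, 8) = 0, yet x ≠ y.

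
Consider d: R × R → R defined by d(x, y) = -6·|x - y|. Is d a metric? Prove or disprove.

No. With c = -6 < 0, d fails non-negativity: d(8, 10) = -6·|8 - 10| = -6·2 = -12 < 0.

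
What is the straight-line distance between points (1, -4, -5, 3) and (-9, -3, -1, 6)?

√(Σ(x_i - y_i)²) = √((1 - (-9))² + (-4 - (-3))² + (-5 - (-1))² + (3 - 6)²)
= √(10² + (-1)² + (-4)² + (-3)²) = √(100 + 1 + 16 + 9) = √126 ≈ 11.225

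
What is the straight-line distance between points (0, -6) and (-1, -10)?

√(Σ(x_i - y_i)²) = √((0 - (-1))² + (-6 - (-10))²)
= √(1² + 4²) = √(1 + 16) = √17 ≈ 4.1231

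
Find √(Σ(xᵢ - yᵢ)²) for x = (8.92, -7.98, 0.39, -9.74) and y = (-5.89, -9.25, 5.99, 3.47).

√(Σ(x_i - y_i)²) = √((8.92 - (-5.89))² + (-7.98 - (-9.25))² + (0.39 - 5.99)² + (-9.74 - 3.47)²)
= √(14.81² + 1.27² + (-5.6)² + (-13.21)²) = √(219.3361 + 1.6129 + 31.36 + 174.5041) = √426.8131 ≈ 20.6595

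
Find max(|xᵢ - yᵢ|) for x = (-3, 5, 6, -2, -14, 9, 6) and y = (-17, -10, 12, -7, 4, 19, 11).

max(|x_i - y_i|) = max(|-3 - (-17)|, |5 - (-10)|, |6 - 12|, |-2 - (-7)|, |-14 - 4|, |9 - 19|, |6 - 11|) = max(14, 15, 6, 5, 18, 10, 5) = 18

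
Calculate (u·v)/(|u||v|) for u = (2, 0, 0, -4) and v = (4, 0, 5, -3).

With u = (2, 0, 0, -4), v = (4, 0, 5, -3):
u·v = 2·4 + 0·0 + 0·5 + (-4)·(-3) = 8 + 0 + 0 + 12 = 20.
|u| = √(2² + 0² + 0² + (-4)²) = √20, |v| = √(4² + 0² + 5² + (-3)²) = √50, so |u||v| = √(20·50) = √1000.
cos θ = (u·v)/(|u||v|) = 20/√1000 ≈ 0.6325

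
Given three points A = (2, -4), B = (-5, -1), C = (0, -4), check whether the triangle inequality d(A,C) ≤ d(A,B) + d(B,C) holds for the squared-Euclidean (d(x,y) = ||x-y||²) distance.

d(A,B) = 7² + 3² = 58, d(B,C) = 5² + 3² = 34, d(A,C) = 2² + 0² = 4.
d(A,C) = 4 ≤ 58 + 34 = 92. Triangle inequality is satisfied.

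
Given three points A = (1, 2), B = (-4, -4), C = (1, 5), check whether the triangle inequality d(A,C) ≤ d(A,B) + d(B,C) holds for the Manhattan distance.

d(A,B) = 5 + 6 = 11, d(B,C) = 5 + 9 = 14, d(A,C) = 0 + 3 = 3.
d(A,C) = 3 ≤ 11 + 14 = 25. Triangle inequality is satisfied.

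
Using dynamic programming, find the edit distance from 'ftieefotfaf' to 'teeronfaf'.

Let D[i][j] be the edit distance between the first i characters of 'ftieefotfaf' and the first j characters of 'teeronfaf', with D[i][0] = i, D[0][j] = j, and D[i][j] = D[i-1][j-1] if the characters match, else 1 + min(D[i-1][j], D[i][j-1], D[i-1][j-1]). Filling the table (rows: prefixes of 'ftieefotfaf', columns: prefixes of 'teeronfaf'):
     ε  t  e  e  r  o  n  f  a  f
  ε  0  1  2  3  4  5  6  7  8  9
  f  1  1  2  3  4  5  6  6  7  8
  t  2  1  2  3  4  5  6  7  7  8
  i  3  2  2  3  4  5  6  7  8  8
  e  4  3  2  2  3  4  5  6  7  8
  e  5  4  3  2  3  4  5  6  7  8
  f  6  5  4  3  3  4  5  5  6  7
  o  7  6  5  4  4  3  4  5  6  7
  t  8  7  6  5  5  4  4  5  6  7
  f  9  8  7  6  6  5  5  4  5  6
  a 10  9  8  7  7  6  6  5  4  5
  f 11 10  9  8  8  7  7  6  5  4
The bottom-right entry gives D[11][9] = 4, so no sequence of fewer than 4 edits works. Backtracking through the table gives one optimal edit sequence (4 edits):
  ftieefotfaf → tieefotfaf (del f @1)
  tieefotfaf → teefotfaf (del i @2)
  teefotfaf → teerotfaf (sub f→r @4)
  teerotfaf → teeronfaf (sub t→n @6)
Edit distance = 4.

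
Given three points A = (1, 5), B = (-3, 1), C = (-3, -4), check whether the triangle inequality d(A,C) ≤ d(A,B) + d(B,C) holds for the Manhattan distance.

d(A,B) = 4 + 4 = 8, d(B,C) = 0 + 5 = 5, d(A,C) = 4 + 9 = 13.
d(A,C) = 13 ≤ 8 + 5 = 13. Triangle inequality is satisfied.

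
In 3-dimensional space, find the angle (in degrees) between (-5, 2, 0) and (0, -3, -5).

With u = (-5, 2, 0), v = (0, -3, -5):
u·v = (-5)·0 + 2·(-3) + 0·(-5) = 0 + (-6) + 0 = -6.
|u| = √((-5)² + 2² + 0²) = √29, |v| = √(0² + (-3)² + (-5)²) = √34, so |u||v| = √(29·34) = √986.
cos θ = (u·v)/(|u||v|) = -6/√986 ≈ -0.191079
θ = arccos(-0.191079) ≈ 101.02°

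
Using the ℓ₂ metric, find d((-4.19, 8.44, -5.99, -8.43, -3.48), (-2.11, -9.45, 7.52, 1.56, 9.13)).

√(Σ(x_i - y_i)²) = √((-4.19 - (-2.11))² + (8.44 - (-9.45))² + (-5.99 - 7.52)² + (-8.43 - 1.56)² + (-3.48 - 9.13)²)
= √((-2.08)² + 17.89² + (-13.51)² + (-9.99)² + (-12.61)²) = √(4.3264 + 320.0521 + 182.5201 + 99.8001 + 159.0121) = √765.7108 ≈ 27.6715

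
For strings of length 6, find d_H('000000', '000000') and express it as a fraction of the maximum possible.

Differing positions: none. Hamming distance = 0. The maximum possible Hamming distance for length-6 strings is 6, so d_H/6 = 0/6 = 0.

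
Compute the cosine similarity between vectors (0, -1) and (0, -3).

With u = (0, -1), v = (0, -3):
u·v = 0·0 + (-1)·(-3) = 0 + 3 = 3.
|u| = √(0² + (-1)²) = √1, |v| = √(0² + (-3)²) = √9, so |u||v| = √(1·9) = √9 = 3.
cos θ = (u·v)/(|u||v|) = 3/3 = 1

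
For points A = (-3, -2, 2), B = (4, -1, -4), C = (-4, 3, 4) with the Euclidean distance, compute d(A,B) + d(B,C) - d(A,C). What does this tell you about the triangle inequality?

d(A,B) = √(7² + 1² + 6²) = √86 ≈ 9.2736, d(B,C) = √(8² + 4² + 8²) = √144 = 12, d(A,C) = √(1² + 5² + 2²) = √30 ≈ 5.4772.
d(A,B) + d(B,C) - d(A,C) = 9.2736 + 12 - 5.4772 = 21.2736 - 5.4772 = 15.7964 (to 4 decimal places). This is ≥ 0, so the triangle inequality holds for these points.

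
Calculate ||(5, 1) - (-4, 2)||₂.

√(Σ(x_i - y_i)²) = √((5 - (-4))² + (1 - 2)²)
= √(9² + (-1)²) = √(81 + 1) = √82 ≈ 9.0554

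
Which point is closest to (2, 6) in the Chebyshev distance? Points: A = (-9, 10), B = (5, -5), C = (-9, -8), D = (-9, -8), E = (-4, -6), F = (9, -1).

Distances: d(A) = 11, d(B) = 11, d(C) = 14, d(D) = 14, d(E) = 12, d(F) = 7. Nearest: F = (9, -1) with distance 7.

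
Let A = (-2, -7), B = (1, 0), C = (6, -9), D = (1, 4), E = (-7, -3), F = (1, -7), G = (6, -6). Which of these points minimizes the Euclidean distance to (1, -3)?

Distances: d(A) = 5, d(B) = 3, d(C) ≈ 7.8102, d(D) = 7, d(E) = 8, d(F) = 4, d(G) ≈ 5.831. Nearest: B = (1, 0) with distance 3.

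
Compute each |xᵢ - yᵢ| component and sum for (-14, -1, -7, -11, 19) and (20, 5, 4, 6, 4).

Σ|x_i - y_i| = |-14 - 20| + |-1 - 5| + |-7 - 4| + |-11 - 6| + |19 - 4| = 34 + 6 + 11 + 17 + 15 = 83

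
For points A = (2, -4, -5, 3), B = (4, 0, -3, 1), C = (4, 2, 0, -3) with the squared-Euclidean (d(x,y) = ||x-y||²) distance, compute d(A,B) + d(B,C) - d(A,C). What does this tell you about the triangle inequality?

d(A,B) = 2² + 4² + 2² + 2² = 28, d(B,C) = 0² + 2² + 3² + 4² = 29, d(A,C) = 2² + 6² + 5² + 6² = 101.
d(A,B) + d(B,C) - d(A,C) = 28 + 29 - 101 = 57 - 101 = -44. This is < 0, so the triangle inequality FAILS for these points (squared-Euclidean is not a metric).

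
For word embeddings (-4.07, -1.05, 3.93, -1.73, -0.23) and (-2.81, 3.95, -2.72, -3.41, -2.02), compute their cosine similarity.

With u = (-4.07, -1.05, 3.93, -1.73, -0.23), v = (-2.81, 3.95, -2.72, -3.41, -2.02):
u·v = (-4.07)·(-2.81) + (-1.05)·3.95 + 3.93·(-2.72) + (-1.73)·(-3.41) + (-0.23)·(-2.02) = 11.4367 + (-4.1475) + (-10.6896) + 5.8993 + 0.4646 = 2.9635.
|u| = √((-4.07)² + (-1.05)² + 3.93² + (-1.73)² + (-0.23)²) = √(16.5649 + 1.1025 + 15.4449 + 2.9929 + 0.0529) = √36.1581, |v| = √((-2.81)² + 3.95² + (-2.72)² + (-3.41)² + (-2.02)²) = √(7.8961 + 15.6025 + 7.3984 + 11.6281 + 4.0804) = √46.6055.
cos θ = (u·v)/(|u||v|) = 2.9635/(√36.1581·√46.6055) ≈ 0.0722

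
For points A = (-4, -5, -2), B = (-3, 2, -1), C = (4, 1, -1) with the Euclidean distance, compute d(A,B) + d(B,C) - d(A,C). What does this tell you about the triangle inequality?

d(A,B) = √(1² + 7² + 1²) = √51 ≈ 7.1414, d(B,C) = √(7² + 1² + 0²) = √50 ≈ 7.0711, d(A,C) = √(8² + 6² + 1²) = √101 ≈ 10.0499.
d(A,B) + d(B,C) - d(A,C) = 7.1414 + 7.0711 - 10.0499 = 14.2125 - 10.0499 = 4.1626 (to 4 decimal places). This is ≥ 0, so the triangle inequality holds for these points.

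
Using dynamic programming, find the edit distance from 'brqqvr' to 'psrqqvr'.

Let D[i][j] be the edit distance between the first i characters of 'brqqvr' and the first j characters of 'psrqqvr', with D[i][0] = i, D[0][j] = j, and D[i][j] = D[i-1][j-1] if the characters match, else 1 + min(D[i-1][j], D[i][j-1], D[i-1][j-1]). Filling the table (rows: prefixes of 'brqqvr', columns: prefixes of 'psrqqvr'):
     ε  p  s  r  q  q  v  r
  ε  0  1  2  3  4  5  6  7
  b  1  1  2  3  4  5  6  7
  r  2  2  2  2  3  4  5  6
  q  3  3  3  3  2  3  4  5
  q  4  4  4  4  3  2  3  4
  v  5  5  5  5  4  3  2  3
  r  6  6  6  5  5  4  3  2
The bottom-right entry gives D[6][7] = 2, so no sequence of fewer than 2 edits works. Backtracking through the table gives one optimal edit sequence (2 edits):
  brqqvr → pbrqqvr (ins p @1)
  pbrqqvr → psrqqvr (sub b→s @2)
Edit distance = 2.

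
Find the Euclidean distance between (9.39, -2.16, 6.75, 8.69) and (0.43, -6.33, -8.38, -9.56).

√(Σ(x_i - y_i)²) = √((9.39 - 0.43)² + (-2.16 - (-6.33))² + (6.75 - (-8.38))² + (8.69 - (-9.56))²)
= √(8.96² + 4.17² + 15.13² + 18.25²) = √(80.2816 + 17.3889 + 228.9169 + 333.0625) = √659.6499 ≈ 25.6837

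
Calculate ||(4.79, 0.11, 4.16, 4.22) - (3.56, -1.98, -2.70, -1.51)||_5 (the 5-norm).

(Σ|x_i - y_i|^5)^(1/5) = (|4.79 - 3.56|^5 + |0.11 - (-1.98)|^5 + |4.16 - (-2.7)|^5 + |4.22 - (-1.51)|^5)^(1/5)
= (1.23^5 + 2.09^5 + 6.86^5 + 5.73^5)^(1/5) ≈ (2.8153 + 39.8778 + 15192.1968 + 6176.9361)^(1/5) = (21411.826)^(1/5) ≈ 7.3474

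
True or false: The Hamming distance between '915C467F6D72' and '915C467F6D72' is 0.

Differing positions: none. Hamming distance = 0, so the claim is true.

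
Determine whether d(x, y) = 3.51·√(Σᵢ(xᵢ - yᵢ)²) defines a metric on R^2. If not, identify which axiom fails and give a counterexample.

Yes. The L2 (Euclidean) norm induces a metric on R^2, and multiplying a metric by a positive constant 3.51 > 0 preserves all four axioms: non-negativity (3.51·||x-y|| ≥ 0), identity (3.51·||x-y|| = 0 ⟺ ||x-y|| = 0 ⟺ x = y), symmetry (||x-y|| = ||y-x||), and the triangle inequality (3.51·||x-z|| ≤ 3.51·||x-y|| + 3.51·||y-z||). So d is a metric.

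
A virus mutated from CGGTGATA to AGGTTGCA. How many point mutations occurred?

Differing positions: 1, 5, 6, 7. Hamming distance = 4.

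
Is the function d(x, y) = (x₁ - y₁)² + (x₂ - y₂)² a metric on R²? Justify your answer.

No. The squared Euclidean distance fails the triangle inequality. Counterexample: x = (0, 0), y = (3, 2), z = (6, 4). d(x,z) = 6² + 4² = 52, but d(x,y) + d(y,z) = (3² + 2²) + (3² + 2²) = 13 + 13 = 26. Since 52 > 26, the triangle inequality is violated. (Note: √d, the ordinary Euclidean distance, IS a metric.)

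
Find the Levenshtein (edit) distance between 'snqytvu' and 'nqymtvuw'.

Let D[i][j] be the edit distance between the first i characters of 'snqytvu' and the first j characters of 'nqymtvuw', with D[i][0] = i, D[0][j] = j, and D[i][j] = D[i-1][j-1] if the characters match, else 1 + min(D[i-1][j], D[i][j-1], D[i-1][j-1]). Filling the table (rows: prefixes of 'snqytvu', columns: prefixes of 'nqymtvuw'):
     ε  n  q  y  m  t  v  u  w
  ε  0  1  2  3  4  5  6  7  8
  s  1  1  2  3  4  5  6  7  8
  n  2  1  2  3  4  5  6  7  8
  q  3  2  1  2  3  4  5  6  7
  y  4  3  2  1  2  3  4  5  6
  t  5  4  3  2  2  2  3  4  5
  v  6  5  4  3  3  3  2  3  4
  u  7  6  5  4  4  4  3  2  3
The bottom-right entry gives D[7][8] = 3, so no sequence of fewer than 3 edits works. Backtracking through the table gives one optimal edit sequence (3 edits):
  snqytvu → nqytvu (del s @1)
  nqytvu → nqymtvu (ins m @4)
  nqymtvu → nqymtvuw (ins w @8)
Edit distance = 3.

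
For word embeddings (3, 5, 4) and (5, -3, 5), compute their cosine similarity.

With u = (3, 5, 4), v = (5, -3, 5):
u·v = 3·5 + 5·(-3) + 4·5 = 15 + (-15) + 20 = 20.
|u| = √(3² + 5² + 4²) = √50, |v| = √(5² + (-3)² + 5²) = √59, so |u||v| = √(50·59) = √2950.
cos θ = (u·v)/(|u||v|) = 20/√2950 ≈ 0.3682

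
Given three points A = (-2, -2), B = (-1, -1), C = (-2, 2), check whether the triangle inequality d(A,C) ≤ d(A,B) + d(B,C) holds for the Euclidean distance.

d(A,B) = √(1² + 1²) = √2 ≈ 1.4142, d(B,C) = √(1² + 3²) = √10 ≈ 3.1623, d(A,C) = √(0² + 4²) = √16 = 4.
d(A,C) = 4 ≤ 1.4142 + 3.1623 = 4.5765. Triangle inequality is satisfied.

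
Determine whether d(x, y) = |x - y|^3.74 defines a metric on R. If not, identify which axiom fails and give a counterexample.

No. d(x,y) = |x-y|^3.74 fails the triangle inequality since p = 3.74 > 1. Counterexample: x = 3, y = 14, z = 22. d(x,z) = |3 - 22|^3.74 = 19^3.74 ≈ 60609.1883, but d(x,y) + d(y,z) = 11^3.74 + 8^3.74 ≈ 7848.8972 + 2385.3744 = 10234.2716. Since 60609.1883 > 10234.2716, the triangle inequality is violated.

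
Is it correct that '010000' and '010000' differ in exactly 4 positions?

Differing positions: none. Hamming distance = 0, so the claim that d_H = 4 is false.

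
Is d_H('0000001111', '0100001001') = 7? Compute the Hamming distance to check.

Differing positions: 2, 8, 9. Hamming distance = 3, so the claim that d_H = 7 is false.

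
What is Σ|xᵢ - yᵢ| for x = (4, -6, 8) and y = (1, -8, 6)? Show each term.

Σ|x_i - y_i| = |4 - 1| + |-6 - (-8)| + |8 - 6| = 3 + 2 + 2 = 7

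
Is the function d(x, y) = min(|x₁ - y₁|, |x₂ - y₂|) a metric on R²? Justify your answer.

No. d fails identity of indiscernibles: take x = (4, 0) and y = (4, 3). Then d(x,y) = min(|4 - 4|, |0 - 3|) = min(0, 3) = 0, yet x ≠ y.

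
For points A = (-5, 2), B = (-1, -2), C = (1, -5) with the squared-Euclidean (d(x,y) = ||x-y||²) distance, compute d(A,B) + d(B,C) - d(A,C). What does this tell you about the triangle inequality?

d(A,B) = 4² + 4² = 32, d(B,C) = 2² + 3² = 13, d(A,C) = 6² + 7² = 85.
d(A,B) + d(B,C) - d(A,C) = 32 + 13 - 85 = 45 - 85 = -40. This is < 0, so the triangle inequality FAILS for these points (squared-Euclidean is not a metric).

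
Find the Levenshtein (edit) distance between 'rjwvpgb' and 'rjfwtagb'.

Let D[i][j] be the edit distance between the first i characters of 'rjwvpgb' and the first j characters of 'rjfwtagb', with D[i][0] = i, D[0][j] = j, and D[i][j] = D[i-1][j-1] if the characters match, else 1 + min(D[i-1][j], D[i][j-1], D[i-1][j-1]). Filling the table (rows: prefixes of 'rjwvpgb', columns: prefixes of 'rjfwtagb'):
     ε  r  j  f  w  t  a  g  b
  ε  0  1  2  3  4  5  6  7  8
  r  1  0  1  2  3  4  5  6  7
  j  2  1  0  1  2  3  4  5  6
  w  3  2  1  1  1  2  3  4  5
  v  4  3  2  2  2  2  3  4  5
  p  5  4  3  3  3  3  3  4  5
  g  6  5  4  4  4  4  4  3  4
  b  7  6  5  5  5  5  5  4  3
The bottom-right entry gives D[7][8] = 3, so no sequence of fewer than 3 edits works. Backtracking through the table gives one optimal edit sequence (3 edits):
  rjwvpgb → rjfwvpgb (ins f @3)
  rjfwvpgb → rjfwtpgb (sub v→t @5)
  rjfwtpgb → rjfwtagb (sub p→a @6)
Edit distance = 3.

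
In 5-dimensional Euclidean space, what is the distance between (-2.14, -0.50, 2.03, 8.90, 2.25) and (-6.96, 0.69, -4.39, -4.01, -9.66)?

√(Σ(x_i - y_i)²) = √((-2.14 - (-6.96))² + (-0.5 - 0.69)² + (2.03 - (-4.39))² + (8.9 - (-4.01))² + (2.25 - (-9.66))²)
= √(4.82² + (-1.19)² + 6.42² + 12.91² + 11.91²) = √(23.2324 + 1.4161 + 41.2164 + 166.6681 + 141.8481) = √374.3811 ≈ 19.3489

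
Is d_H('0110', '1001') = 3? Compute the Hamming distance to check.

Differing positions: 1, 2, 3, 4. Hamming distance = 4, so the claim that d_H = 3 is false.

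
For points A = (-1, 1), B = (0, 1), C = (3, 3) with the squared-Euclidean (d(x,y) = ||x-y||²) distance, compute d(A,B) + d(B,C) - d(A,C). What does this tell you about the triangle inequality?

d(A,B) = 1² + 0² = 1, d(B,C) = 3² + 2² = 13, d(A,C) = 4² + 2² = 20.
d(A,B) + d(B,C) - d(A,C) = 1 + 13 - 20 = 14 - 20 = -6. This is < 0, so the triangle inequality FAILS for these points (squared-Euclidean is not a metric).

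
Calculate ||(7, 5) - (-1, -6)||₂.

√(Σ(x_i - y_i)²) = √((7 - (-1))² + (5 - (-6))²)
= √(8² + 11²) = √(64 + 121) = √185 ≈ 13.6015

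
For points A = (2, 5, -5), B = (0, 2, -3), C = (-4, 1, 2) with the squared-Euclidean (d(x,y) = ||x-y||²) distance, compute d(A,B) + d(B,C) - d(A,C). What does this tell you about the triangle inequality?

d(A,B) = 2² + 3² + 2² = 17, d(B,C) = 4² + 1² + 5² = 42, d(A,C) = 6² + 4² + 7² = 101.
d(A,B) + d(B,C) - d(A,C) = 17 + 42 - 101 = 59 - 101 = -42. This is < 0, so the triangle inequality FAILS for these points (squared-Euclidean is not a metric).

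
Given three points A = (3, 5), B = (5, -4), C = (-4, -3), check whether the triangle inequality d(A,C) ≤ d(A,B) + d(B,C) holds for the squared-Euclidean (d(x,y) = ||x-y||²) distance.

d(A,B) = 2² + 9² = 85, d(B,C) = 9² + 1² = 82, d(A,C) = 7² + 8² = 113.
d(A,C) = 113 ≤ 85 + 82 = 167. Triangle inequality is satisfied.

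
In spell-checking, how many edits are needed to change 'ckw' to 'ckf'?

Let D[i][j] be the edit distance between the first i characters of 'ckw' and the first j characters of 'ckf', with D[i][0] = i, D[0][j] = j, and D[i][j] = D[i-1][j-1] if the characters match, else 1 + min(D[i-1][j], D[i][j-1], D[i-1][j-1]). Filling the table (rows: prefixes of 'ckw', columns: prefixes of 'ckf'):
     ε  c  k  f
  ε  0  1  2  3
  c  1  0  1  2
  k  2  1  0  1
  w  3  2  1  1
The bottom-right entry gives D[3][3] = 1, so no sequence of fewer than 1 edit works. Backtracking through the table gives one optimal edit sequence (1 edit):
  ckw → ckf (sub w→f @3)
Edit distance = 1.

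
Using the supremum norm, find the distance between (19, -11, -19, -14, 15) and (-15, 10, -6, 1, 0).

max(|x_i - y_i|) = max(|19 - (-15)|, |-11 - 10|, |-19 - (-6)|, |-14 - 1|, |15 - 0|) = max(34, 21, 13, 15, 15) = 34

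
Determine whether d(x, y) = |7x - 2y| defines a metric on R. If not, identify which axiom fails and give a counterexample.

No. d fails symmetry: d(9, 8) = |7·9 - 2·8| = |47| = 47, but d(8, 9) = |7·8 - 2·9| = |38| = 38. Since 47 ≠ 38, d(x,y) ≠ d(y,x) in general.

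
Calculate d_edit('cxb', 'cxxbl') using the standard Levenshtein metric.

Let D[i][j] be the edit distance between the first i characters of 'cxb' and the first j characters of 'cxxbl', with D[i][0] = i, D[0][j] = j, and D[i][j] = D[i-1][j-1] if the characters match, else 1 + min(D[i-1][j], D[i][j-1], D[i-1][j-1]). Filling the table (rows: prefixes of 'cxb', columns: prefixes of 'cxxbl'):
     ε  c  x  x  b  l
  ε  0  1  2  3  4  5
  c  1  0  1  2  3  4
  x  2  1  0  1  2  3
  b  3  2  1  1  1  2
The bottom-right entry gives D[3][5] = 2, so no sequence of fewer than 2 edits works. Backtracking through the table gives one optimal edit sequence (2 edits):
  cxb → cxxb (ins x @2)
  cxxb → cxxbl (ins l @5)
Edit distance = 2.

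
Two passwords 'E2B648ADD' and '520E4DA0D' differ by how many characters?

Differing positions: 1, 3, 4, 6, 8. Hamming distance = 5.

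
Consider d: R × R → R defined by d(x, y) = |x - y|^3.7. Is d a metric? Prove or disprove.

No. d(x,y) = |x-y|^3.7 fails the triangle inequality since p = 3.7 > 1. Counterexample: x = -1, y = 11, z = 21. d(x,z) = |-1 - 21|^3.7 = 22^3.7 ≈ 92675.2826, but d(x,y) + d(y,z) = 12^3.7 + 10^3.7 ≈ 9839.4452 + 5011.8723 = 14851.3175. Since 92675.2826 > 14851.3175, the triangle inequality is violated.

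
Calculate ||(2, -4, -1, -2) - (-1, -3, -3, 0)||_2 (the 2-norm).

(Σ|x_i - y_i|^2)^(1/2) = (|2 - (-1)|^2 + |-4 - (-3)|^2 + |-1 - (-3)|^2 + |-2 - 0|^2)^(1/2)
= (3^2 + 1^2 + 2^2 + 2^2)^(1/2) = (9 + 1 + 4 + 4)^(1/2) = (18)^(1/2) ≈ 4.2426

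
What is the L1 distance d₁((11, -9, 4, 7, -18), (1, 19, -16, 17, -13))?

Σ|x_i - y_i| = |11 - 1| + |-9 - 19| + |4 - (-16)| + |7 - 17| + |-18 - (-13)| = 10 + 28 + 20 + 10 + 5 = 73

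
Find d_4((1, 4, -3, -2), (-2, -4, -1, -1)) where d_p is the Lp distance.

(Σ|x_i - y_i|^4)^(1/4) = (|1 - (-2)|^4 + |4 - (-4)|^4 + |-3 - (-1)|^4 + |-2 - (-1)|^4)^(1/4)
= (3^4 + 8^4 + 2^4 + 1^4)^(1/4) = (81 + 4096 + 16 + 1)^(1/4) = (4194)^(1/4) ≈ 8.0474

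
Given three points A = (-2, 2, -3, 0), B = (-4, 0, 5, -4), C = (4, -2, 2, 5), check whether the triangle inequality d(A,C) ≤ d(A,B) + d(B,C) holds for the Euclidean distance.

d(A,B) = √(2² + 2² + 8² + 4²) = √88 ≈ 9.3808, d(B,C) = √(8² + 2² + 3² + 9²) = √158 ≈ 12.5698, d(A,C) = √(6² + 4² + 5² + 5²) = √102 ≈ 10.0995.
d(A,C) ≈ 10.0995 ≤ 9.3808 + 12.5698 = 21.9506. Triangle inequality is satisfied.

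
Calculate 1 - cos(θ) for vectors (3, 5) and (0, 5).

With u = (3, 5), v = (0, 5):
u·v = 3·0 + 5·5 = 0 + 25 = 25.
|u| = √(3² + 5²) = √34, |v| = √(0² + 5²) = √25, so |u||v| = √(34·25) = √850.
cos θ = (u·v)/(|u||v|) = 25/√850 ≈ 0.8575
Cosine distance = 1 - cos θ ≈ 1 - 0.8575 = 0.1425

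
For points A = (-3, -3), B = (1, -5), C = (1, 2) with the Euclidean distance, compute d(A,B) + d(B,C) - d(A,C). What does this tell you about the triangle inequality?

d(A,B) = √(4² + 2²) = √20 ≈ 4.4721, d(B,C) = √(0² + 7²) = √49 = 7, d(A,C) = √(4² + 5²) = √41 ≈ 6.4031.
d(A,B) + d(B,C) - d(A,C) = 4.4721 + 7 - 6.4031 = 11.4721 - 6.4031 = 5.069 (to 4 decimal places). This is ≥ 0, so the triangle inequality holds for these points.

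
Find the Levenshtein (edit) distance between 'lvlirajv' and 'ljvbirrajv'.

Let D[i][j] be the edit distance between the first i characters of 'lvlirajv' and the first j characters of 'ljvbirrajv', with D[i][0] = i, D[0][j] = j, and D[i][j] = D[i-1][j-1] if the characters match, else 1 + min(D[i-1][j], D[i][j-1], D[i-1][j-1]). Filling the table (rows: prefixes of 'lvlirajv', columns: prefixes of 'ljvbirrajv'):
     ε  l  j  v  b  i  r  r  a  j  v
  ε  0  1  2  3  4  5  6  7  8  9 10
  l  1  0  1  2  3  4  5  6  7  8  9
  v  2  1  1  1  2  3  4  5  6  7  8
  l  3  2  2  2  2  3  4  5  6  7  8
  i  4  3  3  3  3  2  3  4  5  6  7
  r  5  4  4  4  4  3  2  3  4  5  6
  a  6  5  5  5  5  4  3  3  3  4  5
  j  7  6  5  6  6  5  4  4  4  3  4
  v  8  7  6  5  6  6  5  5  5  4  3
The bottom-right entry gives D[8][10] = 3, so no sequence of fewer than 3 edits works. Backtracking through the table gives one optimal edit sequence (3 edits):
  lvlirajv → ljvlirajv (ins j @2)
  ljvlirajv → ljvbirajv (sub l→b @4)
  ljvbirajv → ljvbirrajv (ins r @6)
Edit distance = 3.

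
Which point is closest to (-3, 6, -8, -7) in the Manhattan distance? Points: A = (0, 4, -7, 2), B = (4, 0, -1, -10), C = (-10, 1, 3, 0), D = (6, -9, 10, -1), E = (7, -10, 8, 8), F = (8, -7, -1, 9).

Distances: d(A) = 15, d(B) = 23, d(C) = 30, d(D) = 48, d(E) = 57, d(F) = 47. Nearest: A = (0, 4, -7, 2) with distance 15.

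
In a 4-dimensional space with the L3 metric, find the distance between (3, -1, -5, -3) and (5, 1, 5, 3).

(Σ|x_i - y_i|^3)^(1/3) = (|3 - 5|^3 + |-1 - 1|^3 + |-5 - 5|^3 + |-3 - 3|^3)^(1/3)
= (2^3 + 2^3 + 10^3 + 6^3)^(1/3) = (8 + 8 + 1000 + 216)^(1/3) = (1232)^(1/3) ≈ 10.7202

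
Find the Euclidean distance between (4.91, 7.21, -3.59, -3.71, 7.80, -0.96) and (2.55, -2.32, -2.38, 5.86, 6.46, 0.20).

√(Σ(x_i - y_i)²) = √((4.91 - 2.55)² + (7.21 - (-2.32))² + (-3.59 - (-2.38))² + (-3.71 - 5.86)² + (7.8 - 6.46)² + (-0.96 - 0.2)²)
= √(2.36² + 9.53² + (-1.21)² + (-9.57)² + 1.34² + (-1.16)²) = √(5.5696 + 90.8209 + 1.4641 + 91.5849 + 1.7956 + 1.3456) = √192.5807 ≈ 13.8773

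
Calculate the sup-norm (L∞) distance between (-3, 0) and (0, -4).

max(|x_i - y_i|) = max(|-3 - 0|, |0 - (-4)|) = max(3, 4) = 4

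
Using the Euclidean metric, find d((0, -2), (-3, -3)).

√(Σ(x_i - y_i)²) = √((0 - (-3))² + (-2 - (-3))²)
= √(3² + 1²) = √(9 + 1) = √10 ≈ 3.1623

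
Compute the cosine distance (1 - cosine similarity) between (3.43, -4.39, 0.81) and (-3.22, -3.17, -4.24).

With u = (3.43, -4.39, 0.81), v = (-3.22, -3.17, -4.24):
u·v = 3.43·(-3.22) + (-4.39)·(-3.17) + 0.81·(-4.24) = (-11.0446) + 13.9163 + (-3.4344) = -0.5627.
|u| = √(3.43² + (-4.39)² + 0.81²) = √(11.7649 + 19.2721 + 0.6561) = √31.6931, |v| = √((-3.22)² + (-3.17)² + (-4.24)²) = √(10.3684 + 10.0489 + 17.9776) = √38.3949.
cos θ = (u·v)/(|u||v|) = -0.5627/(√31.6931·√38.3949) ≈ -0.0161
Cosine distance = 1 - cos θ ≈ 1 - (-0.0161) = 1.0161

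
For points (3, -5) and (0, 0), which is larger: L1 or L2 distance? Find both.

L1 = |3 - 0| + |-5 - 0| = 3 + 5 = 8
L2 = √(3² + 5²) = √34 ≈ 5.831
L1 ≥ L2 always (equality iff movement is along one axis); L1 > L2 here.
Ratio L1/L2 = 8/√34 ≈ 1.372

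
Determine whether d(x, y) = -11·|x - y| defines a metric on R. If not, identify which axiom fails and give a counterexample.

No. With c = -11 < 0, d fails non-negativity: d(3, 11) = -11·|3 - 11| = -11·8 = -88 < 0.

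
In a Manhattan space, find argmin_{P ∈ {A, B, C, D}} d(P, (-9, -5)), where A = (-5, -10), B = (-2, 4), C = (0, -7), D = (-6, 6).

Distances: d(A) = 9, d(B) = 16, d(C) = 11, d(D) = 14. Nearest: A = (-5, -10) with distance 9.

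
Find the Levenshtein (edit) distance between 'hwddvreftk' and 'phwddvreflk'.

Let D[i][j] be the edit distance between the first i characters of 'hwddvreftk' and the first j characters of 'phwddvreflk', with D[i][0] = i, D[0][j] = j, and D[i][j] = D[i-1][j-1] if the characters match, else 1 + min(D[i-1][j], D[i][j-1], D[i-1][j-1]). Filling the table (rows: prefixes of 'hwddvreftk', columns: prefixes of 'phwddvreflk'):
     ε  p  h  w  d  d  v  r  e  f  l  k
  ε  0  1  2  3  4  5  6  7  8  9 10 11
  h  1  1  1  2  3  4  5  6  7  8  9 10
  w  2  2  2  1  2  3  4  5  6  7  8  9
  d  3  3  3  2  1  2  3  4  5  6  7  8
  d  4  4  4  3  2  1  2  3  4  5  6  7
  v  5  5  5  4  3  2  1  2  3  4  5  6
  r  6  6  6  5  4  3  2  1  2  3  4  5
  e  7  7  7  6  5  4  3  2  1  2  3  4
  f  8  8  8  7  6  5  4  3  2  1  2  3
  t  9  9  9  8  7  6  5  4  3  2  2  3
  k 10 10 10  9  8  7  6  5  4  3  3  2
The bottom-right entry gives D[10][11] = 2, so no sequence of fewer than 2 edits works. Backtracking through the table gives one optimal edit sequence (2 edits):
  hwddvreftk → phwddvreftk (ins p @1)
  phwddvreftk → phwddvreflk (sub t→l @10)
Edit distance = 2.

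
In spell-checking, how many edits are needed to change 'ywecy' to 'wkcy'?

Let D[i][j] be the edit distance between the first i characters of 'ywecy' and the first j characters of 'wkcy', with D[i][0] = i, D[0][j] = j, and D[i][j] = D[i-1][j-1] if the characters match, else 1 + min(D[i-1][j], D[i][j-1], D[i-1][j-1]). Filling the table (rows: prefixes of 'ywecy', columns: prefixes of 'wkcy'):
     ε  w  k  c  y
  ε  0  1  2  3  4
  y  1  1  2  3  3
  w  2  1  2  3  4
  e  3  2  2  3  4
  c  4  3  3  2  3
  y  5  4  4  3  2
The bottom-right entry gives D[5][4] = 2, so no sequence of fewer than 2 edits works. Backtracking through the table gives one optimal edit sequence (2 edits):
  ywecy → wecy (del y @1)
  wecy → wkcy (sub e→k @2)
Edit distance = 2.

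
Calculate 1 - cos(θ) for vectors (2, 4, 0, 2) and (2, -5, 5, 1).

With u = (2, 4, 0, 2), v = (2, -5, 5, 1):
u·v = 2·2 + 4·(-5) + 0·5 + 2·1 = 4 + (-20) + 0 + 2 = -14.
|u| = √(2² + 4² + 0² + 2²) = √24, |v| = √(2² + (-5)² + 5² + 1²) = √55, so |u||v| = √(24·55) = √1320.
cos θ = (u·v)/(|u||v|) = -14/√1320 ≈ -0.3853
Cosine distance = 1 - cos θ ≈ 1 - (-0.3853) = 1.3853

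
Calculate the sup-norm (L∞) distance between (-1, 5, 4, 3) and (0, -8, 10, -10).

max(|x_i - y_i|) = max(|-1 - 0|, |5 - (-8)|, |4 - 10|, |3 - (-10)|) = max(1, 13, 6, 13) = 13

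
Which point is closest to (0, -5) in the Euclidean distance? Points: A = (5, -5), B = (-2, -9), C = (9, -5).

Distances: d(A) = 5, d(B) ≈ 4.4721, d(C) = 9. Nearest: B = (-2, -9) with distance 4.4721.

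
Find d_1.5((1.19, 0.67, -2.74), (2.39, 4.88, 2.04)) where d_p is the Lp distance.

(Σ|x_i - y_i|^1.5)^(1/1.5) = (|1.19 - 2.39|^1.5 + |0.67 - 4.88|^1.5 + |-2.74 - 2.04|^1.5)^(1/1.5)
= (1.2^1.5 + 4.21^1.5 + 4.78^1.5)^(1/1.5) ≈ (1.3145 + 8.6382 + 10.4506)^(1/1.5) = (20.4033)^(1/1.5) ≈ 7.4668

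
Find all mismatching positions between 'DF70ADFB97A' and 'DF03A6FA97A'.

Differing positions: 3, 4, 6, 8. Hamming distance = 4.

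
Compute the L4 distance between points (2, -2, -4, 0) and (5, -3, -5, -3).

(Σ|x_i - y_i|^4)^(1/4) = (|2 - 5|^4 + |-2 - (-3)|^4 + |-4 - (-5)|^4 + |0 - (-3)|^4)^(1/4)
= (3^4 + 1^4 + 1^4 + 3^4)^(1/4) = (81 + 1 + 1 + 81)^(1/4) = (164)^(1/4) ≈ 3.5786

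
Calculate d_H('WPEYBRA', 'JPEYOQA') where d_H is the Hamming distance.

Differing positions: 1, 5, 6. Hamming distance = 3.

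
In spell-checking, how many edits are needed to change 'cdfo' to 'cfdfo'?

Let D[i][j] be the edit distance between the first i characters of 'cdfo' and the first j characters of 'cfdfo', with D[i][0] = i, D[0][j] = j, and D[i][j] = D[i-1][j-1] if the characters match, else 1 + min(D[i-1][j], D[i][j-1], D[i-1][j-1]). Filling the table (rows: prefixes of 'cdfo', columns: prefixes of 'cfdfo'):
     ε  c  f  d  f  o
  ε  0  1  2  3  4  5
  c  1  0  1  2  3  4
  d  2  1  1  1  2  3
  f  3  2  1  2  1  2
  o  4  3  2  2  2  1
The bottom-right entry gives D[4][5] = 1, so no sequence of fewer than 1 edit works. Backtracking through the table gives one optimal edit sequence (1 edit):
  cdfo → cfdfo (ins f @2)
Edit distance = 1.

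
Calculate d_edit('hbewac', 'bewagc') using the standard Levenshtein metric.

Let D[i][j] be the edit distance between the first i characters of 'hbewac' and the first j characters of 'bewagc', with D[i][0] = i, D[0][j] = j, and D[i][j] = D[i-1][j-1] if the characters match, else 1 + min(D[i-1][j], D[i][j-1], D[i-1][j-1]). Filling the table (rows: prefixes of 'hbewac', columns: prefixes of 'bewagc'):
     ε  b  e  w  a  g  c
  ε  0  1  2  3  4  5  6
  h  1  1  2  3  4  5  6
  b  2  1  2  3  4  5  6
  e  3  2  1  2  3  4  5
  w  4  3  2  1  2  3  4
  a  5  4  3  2  1  2  3
  c  6  5  4  3  2  2  2
The bottom-right entry gives D[6][6] = 2, so no sequence of fewer than 2 edits works. Backtracking through the table gives one optimal edit sequence (2 edits):
  hbewac → bewac (del h @1)
  bewac → bewagc (ins g @5)
Edit distance = 2.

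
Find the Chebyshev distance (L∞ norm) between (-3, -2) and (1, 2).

max(|x_i - y_i|) = max(|-3 - 1|, |-2 - 2|) = max(4, 4) = 4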